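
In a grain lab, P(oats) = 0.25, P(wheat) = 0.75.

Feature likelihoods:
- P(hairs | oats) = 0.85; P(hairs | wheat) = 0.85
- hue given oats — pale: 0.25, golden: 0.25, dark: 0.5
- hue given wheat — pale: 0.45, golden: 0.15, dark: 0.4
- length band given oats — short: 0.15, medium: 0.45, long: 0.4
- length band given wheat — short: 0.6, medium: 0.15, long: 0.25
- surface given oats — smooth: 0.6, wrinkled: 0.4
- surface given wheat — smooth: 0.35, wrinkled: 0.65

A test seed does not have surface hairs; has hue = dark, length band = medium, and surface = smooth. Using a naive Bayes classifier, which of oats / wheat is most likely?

oats

oats: 0.25 × (1−0.85) × 0.5 × 0.45 × 0.6 = 0.0050625
wheat: 0.75 × (1−0.85) × 0.4 × 0.15 × 0.35 = 0.0023625
Highest score → oats.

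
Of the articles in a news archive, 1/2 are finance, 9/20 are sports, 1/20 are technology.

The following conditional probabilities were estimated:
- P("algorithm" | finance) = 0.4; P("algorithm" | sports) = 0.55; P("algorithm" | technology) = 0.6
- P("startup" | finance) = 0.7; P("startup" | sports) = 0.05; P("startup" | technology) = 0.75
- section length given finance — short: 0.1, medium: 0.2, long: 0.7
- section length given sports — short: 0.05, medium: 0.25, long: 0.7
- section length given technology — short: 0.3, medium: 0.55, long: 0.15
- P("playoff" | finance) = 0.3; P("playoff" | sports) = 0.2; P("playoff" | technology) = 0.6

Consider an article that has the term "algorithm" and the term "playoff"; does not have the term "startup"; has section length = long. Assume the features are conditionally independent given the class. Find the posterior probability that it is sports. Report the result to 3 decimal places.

finance: 0.5 × 0.4 × (1−0.7) × 0.7 × 0.3 = 0.0126
sports: 0.45 × 0.55 × (1−0.05) × 0.7 × 0.2 = 0.0329175
technology: 0.05 × 0.6 × (1−0.75) × 0.15 × 0.6 = 0.000675
P(sports | x) = 0.0329175 / 0.0461925 ≈ 0.713

0.713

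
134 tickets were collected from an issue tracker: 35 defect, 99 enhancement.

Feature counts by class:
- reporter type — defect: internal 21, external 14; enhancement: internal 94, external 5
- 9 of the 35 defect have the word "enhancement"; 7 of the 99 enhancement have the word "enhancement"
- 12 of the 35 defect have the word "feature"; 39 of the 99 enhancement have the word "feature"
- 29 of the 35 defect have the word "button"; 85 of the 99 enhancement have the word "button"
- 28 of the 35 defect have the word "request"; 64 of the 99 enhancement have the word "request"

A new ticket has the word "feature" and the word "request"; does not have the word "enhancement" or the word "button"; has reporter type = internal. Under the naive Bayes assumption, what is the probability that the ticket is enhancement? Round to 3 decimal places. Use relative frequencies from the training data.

0.811

defect: (35/134) × (21/35) × (26/35) × (12/35) × (6/35) × (28/35) ≈ 0.00547402
enhancement: (99/134) × (94/99) × (92/99) × (39/99) × (14/99) × (64/99) ≈ 0.023477
P(enhancement | x) = 0.023477 / 0.02895102 ≈ 0.811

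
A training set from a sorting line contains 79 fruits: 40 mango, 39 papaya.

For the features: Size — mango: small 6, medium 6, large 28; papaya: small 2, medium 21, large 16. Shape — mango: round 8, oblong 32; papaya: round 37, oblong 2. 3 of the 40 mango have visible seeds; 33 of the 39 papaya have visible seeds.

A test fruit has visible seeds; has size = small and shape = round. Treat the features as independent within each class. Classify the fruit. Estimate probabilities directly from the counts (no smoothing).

mango: (40/79) × (6/40) × (8/40) × (3/40) ≈ 0.00113924
papaya: (39/79) × (2/39) × (37/39) × (33/39) ≈ 0.0203231
Highest score → papaya.

papaya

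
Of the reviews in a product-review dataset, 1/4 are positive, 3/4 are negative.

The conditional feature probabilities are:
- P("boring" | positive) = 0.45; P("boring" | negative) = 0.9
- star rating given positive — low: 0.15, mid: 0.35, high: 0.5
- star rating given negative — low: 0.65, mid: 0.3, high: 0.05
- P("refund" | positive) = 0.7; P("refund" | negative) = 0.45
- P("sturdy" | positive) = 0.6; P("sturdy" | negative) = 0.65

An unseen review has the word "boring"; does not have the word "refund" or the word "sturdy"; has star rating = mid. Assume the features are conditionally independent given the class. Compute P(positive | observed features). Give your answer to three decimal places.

0.108

positive: 0.25 × 0.45 × 0.35 × (1−0.7) × (1−0.6) = 0.004725
negative: 0.75 × 0.9 × 0.3 × (1−0.45) × (1−0.65) = 0.03898125
P(positive | x) = 0.004725 / 0.04370625 ≈ 0.108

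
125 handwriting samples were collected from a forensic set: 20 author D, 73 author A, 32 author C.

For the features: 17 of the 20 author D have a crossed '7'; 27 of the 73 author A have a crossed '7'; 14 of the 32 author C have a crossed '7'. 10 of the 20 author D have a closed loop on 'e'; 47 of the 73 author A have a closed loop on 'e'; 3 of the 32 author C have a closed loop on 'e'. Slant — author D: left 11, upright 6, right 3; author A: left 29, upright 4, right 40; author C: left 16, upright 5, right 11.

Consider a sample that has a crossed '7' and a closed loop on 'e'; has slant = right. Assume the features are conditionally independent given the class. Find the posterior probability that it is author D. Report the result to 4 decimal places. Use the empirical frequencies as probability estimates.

author D: (20/125) × (17/20) × (10/20) × (3/20) = 0.0102
author A: (73/125) × (27/73) × (47/73) × (40/73) ≈ 0.0762019
author C: (32/125) × (14/32) × (3/32) × (11/32) = 0.003609375
P(author D | x) = 0.0102 / 0.090011275 ≈ 0.1133

0.1133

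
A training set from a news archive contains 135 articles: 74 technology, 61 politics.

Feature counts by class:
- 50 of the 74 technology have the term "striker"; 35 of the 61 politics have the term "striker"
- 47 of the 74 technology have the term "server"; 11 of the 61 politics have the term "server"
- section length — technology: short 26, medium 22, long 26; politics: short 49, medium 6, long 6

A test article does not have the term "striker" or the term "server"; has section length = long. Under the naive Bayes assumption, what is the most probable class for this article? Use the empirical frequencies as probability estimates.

technology

technology: (74/135) × (24/74) × (27/74) × (26/74) ≈ 0.0227904
politics: (61/135) × (26/61) × (50/61) × (6/61) ≈ 0.0155275
Highest score → technology.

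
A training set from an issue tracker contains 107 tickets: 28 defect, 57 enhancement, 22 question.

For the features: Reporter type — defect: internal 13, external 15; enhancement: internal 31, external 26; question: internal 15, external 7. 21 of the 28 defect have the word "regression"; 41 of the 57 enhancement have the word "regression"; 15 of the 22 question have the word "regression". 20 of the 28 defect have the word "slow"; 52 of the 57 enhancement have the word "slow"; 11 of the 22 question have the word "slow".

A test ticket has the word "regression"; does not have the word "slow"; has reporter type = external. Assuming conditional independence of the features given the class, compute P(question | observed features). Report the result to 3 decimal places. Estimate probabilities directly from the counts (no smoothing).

0.330

defect: (28/107) × (15/28) × (21/28) × (8/28) ≈ 0.0300401
enhancement: (57/107) × (26/57) × (41/57) × (5/57) ≈ 0.0153318
question: (22/107) × (7/22) × (15/22) × (11/22) ≈ 0.0223025
P(question | x) = 0.0223025 / 0.0676744 ≈ 0.330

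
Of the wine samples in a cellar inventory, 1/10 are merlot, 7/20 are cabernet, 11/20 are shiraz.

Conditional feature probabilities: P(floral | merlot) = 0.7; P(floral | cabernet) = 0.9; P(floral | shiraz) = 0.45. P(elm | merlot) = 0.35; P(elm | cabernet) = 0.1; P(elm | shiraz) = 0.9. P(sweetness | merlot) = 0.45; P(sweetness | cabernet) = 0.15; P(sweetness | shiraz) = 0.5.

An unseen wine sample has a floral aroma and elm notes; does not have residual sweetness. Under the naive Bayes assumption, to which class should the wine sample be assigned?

shiraz

merlot: 0.1 × 0.7 × 0.35 × (1−0.45) = 0.013475
cabernet: 0.35 × 0.9 × 0.1 × (1−0.15) = 0.026775
shiraz: 0.55 × 0.45 × 0.9 × (1−0.5) = 0.111375
Highest score → shiraz.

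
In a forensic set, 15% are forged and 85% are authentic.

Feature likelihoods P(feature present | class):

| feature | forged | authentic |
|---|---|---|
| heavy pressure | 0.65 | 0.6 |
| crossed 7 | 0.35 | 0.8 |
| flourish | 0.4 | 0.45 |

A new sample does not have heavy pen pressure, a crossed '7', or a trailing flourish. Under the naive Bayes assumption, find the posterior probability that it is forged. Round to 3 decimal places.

0.354

forged: 0.15 × (1−0.65) × (1−0.35) × (1−0.4) = 0.020475
authentic: 0.85 × (1−0.6) × (1−0.8) × (1−0.45) = 0.0374
P(forged | x) = 0.020475 / 0.057875 ≈ 0.354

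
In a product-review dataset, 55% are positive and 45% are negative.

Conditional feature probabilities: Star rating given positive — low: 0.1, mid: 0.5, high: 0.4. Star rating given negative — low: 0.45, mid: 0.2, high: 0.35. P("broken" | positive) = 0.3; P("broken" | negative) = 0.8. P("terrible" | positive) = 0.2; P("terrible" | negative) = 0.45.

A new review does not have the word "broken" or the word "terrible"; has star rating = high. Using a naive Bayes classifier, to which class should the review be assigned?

positive

positive: 0.55 × 0.4 × (1−0.3) × (1−0.2) = 0.1232
negative: 0.45 × 0.35 × (1−0.8) × (1−0.45) = 0.017325
Highest score → positive.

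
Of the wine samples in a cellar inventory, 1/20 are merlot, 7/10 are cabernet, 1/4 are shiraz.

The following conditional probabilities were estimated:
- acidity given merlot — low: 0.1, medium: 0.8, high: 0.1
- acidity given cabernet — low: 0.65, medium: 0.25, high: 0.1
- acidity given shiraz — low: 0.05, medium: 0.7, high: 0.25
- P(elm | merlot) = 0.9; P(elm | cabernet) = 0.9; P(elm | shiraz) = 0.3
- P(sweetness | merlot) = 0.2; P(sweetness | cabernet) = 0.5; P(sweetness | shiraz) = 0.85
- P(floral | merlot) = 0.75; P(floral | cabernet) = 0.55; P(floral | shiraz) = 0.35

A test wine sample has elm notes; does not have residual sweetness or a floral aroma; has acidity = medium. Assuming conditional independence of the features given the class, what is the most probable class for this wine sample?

cabernet

merlot: 0.05 × 0.8 × 0.9 × (1−0.2) × (1−0.75) = 0.0072
cabernet: 0.7 × 0.25 × 0.9 × (1−0.5) × (1−0.55) = 0.0354375
shiraz: 0.25 × 0.7 × 0.3 × (1−0.85) × (1−0.35) = 0.00511875
Highest score → cabernet.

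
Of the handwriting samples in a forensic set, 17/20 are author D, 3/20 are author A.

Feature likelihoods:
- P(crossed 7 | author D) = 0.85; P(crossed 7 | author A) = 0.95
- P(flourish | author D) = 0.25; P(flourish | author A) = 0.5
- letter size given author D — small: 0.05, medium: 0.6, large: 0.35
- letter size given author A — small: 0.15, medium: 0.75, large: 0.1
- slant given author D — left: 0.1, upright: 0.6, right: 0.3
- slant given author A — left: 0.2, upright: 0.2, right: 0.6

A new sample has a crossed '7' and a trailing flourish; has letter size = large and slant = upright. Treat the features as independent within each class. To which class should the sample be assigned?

author D: 0.85 × 0.85 × 0.25 × 0.35 × 0.6 = 0.03793125
author A: 0.15 × 0.95 × 0.5 × 0.1 × 0.2 = 0.001425
Highest score → author D.

author D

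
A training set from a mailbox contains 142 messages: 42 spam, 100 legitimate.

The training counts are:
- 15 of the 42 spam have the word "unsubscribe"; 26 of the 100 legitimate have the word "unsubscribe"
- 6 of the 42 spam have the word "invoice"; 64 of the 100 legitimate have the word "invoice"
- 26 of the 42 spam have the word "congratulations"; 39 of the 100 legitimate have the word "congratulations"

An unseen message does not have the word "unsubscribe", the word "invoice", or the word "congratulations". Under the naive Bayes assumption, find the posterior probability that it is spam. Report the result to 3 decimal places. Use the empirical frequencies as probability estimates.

spam: (42/142) × (27/42) × (36/42) × (16/42) ≈ 0.0620868
legitimate: (100/142) × (74/100) × (36/100) × (61/100) ≈ 0.114439
P(spam | x) = 0.0620868 / 0.1765258 ≈ 0.352

0.352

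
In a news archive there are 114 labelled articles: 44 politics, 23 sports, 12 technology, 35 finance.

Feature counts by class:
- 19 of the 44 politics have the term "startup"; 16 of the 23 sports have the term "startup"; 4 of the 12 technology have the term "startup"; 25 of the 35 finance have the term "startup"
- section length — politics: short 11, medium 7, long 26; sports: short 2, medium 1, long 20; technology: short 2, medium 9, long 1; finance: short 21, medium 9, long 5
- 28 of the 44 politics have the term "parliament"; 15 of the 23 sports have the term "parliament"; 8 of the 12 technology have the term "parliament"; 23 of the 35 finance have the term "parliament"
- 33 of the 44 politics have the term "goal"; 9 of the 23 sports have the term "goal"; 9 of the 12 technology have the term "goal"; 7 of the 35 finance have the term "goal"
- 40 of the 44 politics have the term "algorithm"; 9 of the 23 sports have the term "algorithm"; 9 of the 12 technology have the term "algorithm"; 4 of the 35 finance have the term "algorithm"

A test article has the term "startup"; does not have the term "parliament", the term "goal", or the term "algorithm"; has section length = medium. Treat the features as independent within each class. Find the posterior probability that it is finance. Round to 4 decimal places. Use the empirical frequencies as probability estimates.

politics: (44/114) × (19/44) × (7/44) × (16/44) × (11/44) × (4/44) ≈ 0.000219133
sports: (23/114) × (16/23) × (1/23) × (8/23) × (14/23) × (14/23) ≈ 0.000786411
technology: (12/114) × (4/12) × (9/12) × (4/12) × (3/12) × (3/12) ≈ 0.000548246
finance: (35/114) × (25/35) × (9/35) × (12/35) × (28/35) × (31/35) ≈ 0.0136996
P(finance | x) = 0.0136996 / 0.01525339 ≈ 0.8981

0.8981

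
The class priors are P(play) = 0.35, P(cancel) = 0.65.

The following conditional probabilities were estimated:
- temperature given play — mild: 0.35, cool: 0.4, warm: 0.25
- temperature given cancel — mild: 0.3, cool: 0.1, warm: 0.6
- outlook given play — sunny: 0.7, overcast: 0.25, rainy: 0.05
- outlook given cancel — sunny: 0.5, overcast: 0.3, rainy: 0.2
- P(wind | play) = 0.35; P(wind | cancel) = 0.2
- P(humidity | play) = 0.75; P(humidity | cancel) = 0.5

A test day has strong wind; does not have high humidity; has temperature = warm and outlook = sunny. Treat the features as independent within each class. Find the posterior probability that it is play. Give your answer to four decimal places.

play: 0.35 × 0.25 × 0.7 × 0.35 × (1−0.75) = 0.005359375
cancel: 0.65 × 0.6 × 0.5 × 0.2 × (1−0.5) = 0.0195
P(play | x) = 0.005359375 / 0.024859375 ≈ 0.2156

0.2156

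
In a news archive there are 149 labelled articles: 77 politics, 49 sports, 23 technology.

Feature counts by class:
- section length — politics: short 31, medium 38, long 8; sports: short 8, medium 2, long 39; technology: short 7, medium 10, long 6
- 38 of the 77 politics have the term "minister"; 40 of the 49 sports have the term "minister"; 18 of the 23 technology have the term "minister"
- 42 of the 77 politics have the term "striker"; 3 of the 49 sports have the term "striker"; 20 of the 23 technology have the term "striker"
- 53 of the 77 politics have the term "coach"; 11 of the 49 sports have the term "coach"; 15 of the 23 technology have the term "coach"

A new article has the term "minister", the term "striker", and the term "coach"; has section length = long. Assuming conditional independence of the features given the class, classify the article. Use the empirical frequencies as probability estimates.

politics: (77/149) × (8/77) × (38/77) × (42/77) × (53/77) ≈ 0.0099481
sports: (49/149) × (39/49) × (40/49) × (3/49) × (11/49) ≈ 0.00293673
technology: (23/149) × (6/23) × (18/23) × (20/23) × (15/23) ≈ 0.0178721
Highest score → technology.

technology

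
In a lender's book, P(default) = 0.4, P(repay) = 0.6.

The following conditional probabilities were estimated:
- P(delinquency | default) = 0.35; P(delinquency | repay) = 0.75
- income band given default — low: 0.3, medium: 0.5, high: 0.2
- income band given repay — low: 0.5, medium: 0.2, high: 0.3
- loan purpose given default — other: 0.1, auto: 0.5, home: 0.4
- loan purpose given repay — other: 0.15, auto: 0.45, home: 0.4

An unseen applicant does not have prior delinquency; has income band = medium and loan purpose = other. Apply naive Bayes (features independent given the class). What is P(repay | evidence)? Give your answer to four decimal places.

0.2571

default: 0.4 × (1−0.35) × 0.5 × 0.1 = 0.013
repay: 0.6 × (1−0.75) × 0.2 × 0.15 = 0.0045
P(repay | x) = 0.0045 / 0.0175 ≈ 0.2571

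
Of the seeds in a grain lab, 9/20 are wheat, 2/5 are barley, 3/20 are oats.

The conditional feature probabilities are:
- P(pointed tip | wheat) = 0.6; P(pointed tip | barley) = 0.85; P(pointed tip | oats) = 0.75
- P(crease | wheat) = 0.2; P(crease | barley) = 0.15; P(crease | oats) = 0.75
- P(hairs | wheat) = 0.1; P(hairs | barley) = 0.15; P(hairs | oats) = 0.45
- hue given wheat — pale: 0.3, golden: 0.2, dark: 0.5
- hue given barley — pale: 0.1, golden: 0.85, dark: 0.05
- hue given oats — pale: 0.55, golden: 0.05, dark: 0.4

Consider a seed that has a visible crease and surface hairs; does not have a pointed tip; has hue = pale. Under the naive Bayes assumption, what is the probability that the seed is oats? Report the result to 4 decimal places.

0.8514

wheat: 0.45 × (1−0.6) × 0.2 × 0.1 × 0.3 = 0.00108
barley: 0.4 × (1−0.85) × 0.15 × 0.15 × 0.1 = 0.000135
oats: 0.15 × (1−0.75) × 0.75 × 0.45 × 0.55 = 0.0069609375
P(oats | x) = 0.0069609375 / 0.0081759375 ≈ 0.8514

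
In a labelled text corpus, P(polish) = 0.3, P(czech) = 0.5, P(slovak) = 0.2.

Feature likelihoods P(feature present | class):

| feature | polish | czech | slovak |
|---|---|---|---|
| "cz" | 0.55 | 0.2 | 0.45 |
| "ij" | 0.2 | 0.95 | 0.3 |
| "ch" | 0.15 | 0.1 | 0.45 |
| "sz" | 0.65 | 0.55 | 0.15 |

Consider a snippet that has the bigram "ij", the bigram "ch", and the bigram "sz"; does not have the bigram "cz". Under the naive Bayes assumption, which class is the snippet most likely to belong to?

polish: 0.3 × (1−0.55) × 0.2 × 0.15 × 0.65 = 0.0026325
czech: 0.5 × (1−0.2) × 0.95 × 0.1 × 0.55 = 0.0209
slovak: 0.2 × (1−0.45) × 0.3 × 0.45 × 0.15 = 0.0022275
Highest score → czech.

czech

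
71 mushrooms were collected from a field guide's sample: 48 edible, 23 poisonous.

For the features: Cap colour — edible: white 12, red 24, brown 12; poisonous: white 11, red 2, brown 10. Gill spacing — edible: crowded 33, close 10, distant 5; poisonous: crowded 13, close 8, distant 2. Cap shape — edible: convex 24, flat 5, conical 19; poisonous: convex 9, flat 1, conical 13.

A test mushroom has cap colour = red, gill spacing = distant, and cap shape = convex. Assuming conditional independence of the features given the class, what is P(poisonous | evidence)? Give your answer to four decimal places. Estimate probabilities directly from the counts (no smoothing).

0.0516

edible: (48/71) × (24/48) × (5/48) × (24/48) ≈ 0.0176056
poisonous: (23/71) × (2/23) × (2/23) × (9/23) ≈ 0.000958492
P(poisonous | x) = 0.000958492 / 0.018564092 ≈ 0.0516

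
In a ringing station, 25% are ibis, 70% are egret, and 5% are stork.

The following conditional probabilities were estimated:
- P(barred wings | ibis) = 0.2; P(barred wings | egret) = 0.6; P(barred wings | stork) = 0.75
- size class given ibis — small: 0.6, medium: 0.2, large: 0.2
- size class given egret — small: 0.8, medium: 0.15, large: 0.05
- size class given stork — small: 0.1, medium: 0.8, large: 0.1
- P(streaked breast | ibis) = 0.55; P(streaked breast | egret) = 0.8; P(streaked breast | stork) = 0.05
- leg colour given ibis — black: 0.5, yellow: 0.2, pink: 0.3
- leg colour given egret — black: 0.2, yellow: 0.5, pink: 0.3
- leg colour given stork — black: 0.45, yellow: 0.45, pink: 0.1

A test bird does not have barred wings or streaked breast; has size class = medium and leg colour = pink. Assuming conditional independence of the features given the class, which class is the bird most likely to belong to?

ibis: 0.25 × (1−0.2) × 0.2 × (1−0.55) × 0.3 = 0.0054
egret: 0.7 × (1−0.6) × 0.15 × (1−0.8) × 0.3 = 0.00252
stork: 0.05 × (1−0.75) × 0.8 × (1−0.05) × 0.1 = 0.00095
Highest score → ibis.

ibis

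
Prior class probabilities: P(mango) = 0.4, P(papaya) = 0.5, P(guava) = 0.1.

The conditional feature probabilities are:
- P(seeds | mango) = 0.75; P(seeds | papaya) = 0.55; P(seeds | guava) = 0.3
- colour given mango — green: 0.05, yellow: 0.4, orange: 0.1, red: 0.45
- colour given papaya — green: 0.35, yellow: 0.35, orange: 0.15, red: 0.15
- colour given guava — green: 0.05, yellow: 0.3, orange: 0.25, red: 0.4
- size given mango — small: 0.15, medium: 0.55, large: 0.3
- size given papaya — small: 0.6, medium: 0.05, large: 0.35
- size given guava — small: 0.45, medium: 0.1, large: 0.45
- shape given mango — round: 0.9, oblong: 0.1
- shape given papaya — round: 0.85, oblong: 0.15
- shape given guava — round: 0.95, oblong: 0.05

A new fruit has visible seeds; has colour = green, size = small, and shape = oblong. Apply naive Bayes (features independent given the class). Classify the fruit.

papaya

mango: 0.4 × 0.75 × 0.05 × 0.15 × 0.1 = 0.000225
papaya: 0.5 × 0.55 × 0.35 × 0.6 × 0.15 = 0.0086625
guava: 0.1 × 0.3 × 0.05 × 0.45 × 0.05 = 0.00003375
Highest score → papaya.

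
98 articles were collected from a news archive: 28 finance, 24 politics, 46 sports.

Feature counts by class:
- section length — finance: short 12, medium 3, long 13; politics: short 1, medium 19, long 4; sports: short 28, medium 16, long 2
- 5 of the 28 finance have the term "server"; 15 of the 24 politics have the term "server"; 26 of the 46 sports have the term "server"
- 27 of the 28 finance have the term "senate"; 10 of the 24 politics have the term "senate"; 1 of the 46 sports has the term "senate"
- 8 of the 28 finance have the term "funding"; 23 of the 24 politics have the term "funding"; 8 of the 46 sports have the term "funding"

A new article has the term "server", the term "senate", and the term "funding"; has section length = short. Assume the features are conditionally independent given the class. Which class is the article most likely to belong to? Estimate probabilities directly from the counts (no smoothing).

finance: (28/98) × (12/28) × (5/28) × (27/28) × (8/28) ≈ 0.00602428
politics: (24/98) × (1/24) × (15/24) × (10/24) × (23/24) ≈ 0.00254659
sports: (46/98) × (28/46) × (26/46) × (1/46) × (8/46) ≈ 0.000610551
Highest score → finance.

finance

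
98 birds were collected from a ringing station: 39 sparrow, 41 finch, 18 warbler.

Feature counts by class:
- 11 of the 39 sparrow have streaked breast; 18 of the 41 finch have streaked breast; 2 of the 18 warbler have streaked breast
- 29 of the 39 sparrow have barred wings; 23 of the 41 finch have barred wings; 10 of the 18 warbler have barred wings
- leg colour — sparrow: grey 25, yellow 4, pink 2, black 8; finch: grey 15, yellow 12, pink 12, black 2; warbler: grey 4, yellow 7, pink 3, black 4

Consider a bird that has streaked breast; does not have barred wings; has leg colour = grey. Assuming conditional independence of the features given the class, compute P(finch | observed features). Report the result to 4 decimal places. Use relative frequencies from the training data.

sparrow: (39/98) × (11/39) × (10/39) × (25/39) ≈ 0.0184492
finch: (41/98) × (18/41) × (18/41) × (15/41) ≈ 0.0295014
warbler: (18/98) × (2/18) × (8/18) × (4/18) ≈ 0.00201562
P(finch | x) = 0.0295014 / 0.04996622 ≈ 0.5904

0.5904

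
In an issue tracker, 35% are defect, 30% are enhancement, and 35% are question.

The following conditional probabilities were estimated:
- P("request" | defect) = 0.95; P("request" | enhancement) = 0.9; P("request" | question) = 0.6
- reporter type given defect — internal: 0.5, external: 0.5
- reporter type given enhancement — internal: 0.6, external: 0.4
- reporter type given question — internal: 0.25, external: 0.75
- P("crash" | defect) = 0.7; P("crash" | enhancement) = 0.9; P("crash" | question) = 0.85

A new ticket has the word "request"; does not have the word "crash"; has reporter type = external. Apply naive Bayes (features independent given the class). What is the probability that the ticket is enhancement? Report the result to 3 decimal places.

0.128

defect: 0.35 × 0.95 × 0.5 × (1−0.7) = 0.049875
enhancement: 0.3 × 0.9 × 0.4 × (1−0.9) = 0.0108
question: 0.35 × 0.6 × 0.75 × (1−0.85) = 0.023625
P(enhancement | x) = 0.0108 / 0.0843 ≈ 0.128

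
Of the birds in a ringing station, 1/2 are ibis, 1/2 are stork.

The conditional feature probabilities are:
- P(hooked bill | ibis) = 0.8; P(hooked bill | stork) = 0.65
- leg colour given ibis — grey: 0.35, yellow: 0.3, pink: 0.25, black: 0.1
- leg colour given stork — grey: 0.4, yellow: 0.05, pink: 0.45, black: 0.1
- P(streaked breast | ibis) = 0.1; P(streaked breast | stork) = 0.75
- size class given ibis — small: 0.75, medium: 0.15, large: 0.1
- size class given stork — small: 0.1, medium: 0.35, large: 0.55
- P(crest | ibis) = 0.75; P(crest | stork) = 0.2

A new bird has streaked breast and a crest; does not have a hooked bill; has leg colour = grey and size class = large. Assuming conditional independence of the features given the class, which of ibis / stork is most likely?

ibis: 0.5 × (1−0.8) × 0.35 × 0.1 × 0.1 × 0.75 = 0.0002625
stork: 0.5 × (1−0.65) × 0.4 × 0.75 × 0.55 × 0.2 = 0.005775
Highest score → stork.

stork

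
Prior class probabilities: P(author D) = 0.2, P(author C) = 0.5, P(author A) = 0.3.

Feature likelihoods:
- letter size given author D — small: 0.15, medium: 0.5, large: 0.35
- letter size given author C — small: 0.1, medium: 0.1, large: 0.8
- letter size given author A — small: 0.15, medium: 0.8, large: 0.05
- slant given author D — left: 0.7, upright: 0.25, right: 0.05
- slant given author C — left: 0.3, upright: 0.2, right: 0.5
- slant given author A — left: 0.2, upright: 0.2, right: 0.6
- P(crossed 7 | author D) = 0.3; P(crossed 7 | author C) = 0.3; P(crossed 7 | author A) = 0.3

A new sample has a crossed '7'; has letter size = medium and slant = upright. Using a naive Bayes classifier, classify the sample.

author D: 0.2 × 0.5 × 0.25 × 0.3 = 0.0075
author C: 0.5 × 0.1 × 0.2 × 0.3 = 0.003
author A: 0.3 × 0.8 × 0.2 × 0.3 = 0.0144
Highest score → author A.

author A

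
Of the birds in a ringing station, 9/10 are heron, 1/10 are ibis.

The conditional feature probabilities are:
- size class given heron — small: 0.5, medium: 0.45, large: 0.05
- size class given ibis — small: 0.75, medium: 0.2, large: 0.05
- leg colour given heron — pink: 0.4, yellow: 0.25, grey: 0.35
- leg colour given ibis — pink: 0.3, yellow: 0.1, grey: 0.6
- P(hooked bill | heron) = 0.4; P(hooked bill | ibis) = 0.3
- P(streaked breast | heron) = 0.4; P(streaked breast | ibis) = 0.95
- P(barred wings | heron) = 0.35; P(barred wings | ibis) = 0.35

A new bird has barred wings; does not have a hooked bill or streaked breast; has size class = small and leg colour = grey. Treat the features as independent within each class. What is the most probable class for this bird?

heron

heron: 0.9 × 0.5 × 0.35 × (1−0.4) × (1−0.4) × 0.35 = 0.019845
ibis: 0.1 × 0.75 × 0.6 × (1−0.3) × (1−0.95) × 0.35 = 0.00055125
Highest score → heron.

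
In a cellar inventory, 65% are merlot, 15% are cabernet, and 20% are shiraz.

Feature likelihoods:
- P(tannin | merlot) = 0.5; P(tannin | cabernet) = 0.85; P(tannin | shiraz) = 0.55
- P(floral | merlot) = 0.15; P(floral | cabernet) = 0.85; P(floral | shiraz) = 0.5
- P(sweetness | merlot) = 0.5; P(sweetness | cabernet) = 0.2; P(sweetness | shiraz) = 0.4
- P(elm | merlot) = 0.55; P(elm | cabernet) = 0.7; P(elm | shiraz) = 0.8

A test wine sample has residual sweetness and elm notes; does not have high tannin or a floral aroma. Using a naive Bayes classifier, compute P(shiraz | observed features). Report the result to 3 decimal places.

0.159

merlot: 0.65 × (1−0.5) × (1−0.15) × 0.5 × 0.55 = 0.07596875
cabernet: 0.15 × (1−0.85) × (1−0.85) × 0.2 × 0.7 = 0.0004725
shiraz: 0.2 × (1−0.55) × (1−0.5) × 0.4 × 0.8 = 0.0144
P(shiraz | x) = 0.0144 / 0.09084125 ≈ 0.159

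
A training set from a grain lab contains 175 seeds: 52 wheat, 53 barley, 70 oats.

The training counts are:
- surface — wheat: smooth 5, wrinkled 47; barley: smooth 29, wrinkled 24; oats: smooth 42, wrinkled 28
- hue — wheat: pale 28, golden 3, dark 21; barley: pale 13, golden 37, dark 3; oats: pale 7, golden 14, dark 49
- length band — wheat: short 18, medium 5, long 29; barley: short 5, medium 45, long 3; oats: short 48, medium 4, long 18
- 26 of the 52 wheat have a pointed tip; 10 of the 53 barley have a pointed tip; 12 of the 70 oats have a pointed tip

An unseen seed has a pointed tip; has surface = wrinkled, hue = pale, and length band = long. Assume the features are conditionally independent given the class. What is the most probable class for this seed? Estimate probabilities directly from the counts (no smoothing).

wheat

wheat: (52/175) × (47/52) × (28/52) × (29/52) × (26/52) ≈ 0.0403254
barley: (53/175) × (24/53) × (13/53) × (3/53) × (10/53) ≈ 0.000359261
oats: (70/175) × (28/70) × (7/70) × (18/70) × (12/70) ≈ 0.000705306
Highest score → wheat.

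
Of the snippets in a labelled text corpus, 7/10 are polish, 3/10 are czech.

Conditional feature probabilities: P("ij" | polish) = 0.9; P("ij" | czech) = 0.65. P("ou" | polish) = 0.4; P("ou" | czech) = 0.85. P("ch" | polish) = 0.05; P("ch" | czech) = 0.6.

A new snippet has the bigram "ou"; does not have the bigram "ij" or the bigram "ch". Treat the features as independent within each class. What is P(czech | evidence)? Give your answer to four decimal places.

polish: 0.7 × (1−0.9) × 0.4 × (1−0.05) = 0.0266
czech: 0.3 × (1−0.65) × 0.85 × (1−0.6) = 0.0357
P(czech | x) = 0.0357 / 0.0623 ≈ 0.5730

0.5730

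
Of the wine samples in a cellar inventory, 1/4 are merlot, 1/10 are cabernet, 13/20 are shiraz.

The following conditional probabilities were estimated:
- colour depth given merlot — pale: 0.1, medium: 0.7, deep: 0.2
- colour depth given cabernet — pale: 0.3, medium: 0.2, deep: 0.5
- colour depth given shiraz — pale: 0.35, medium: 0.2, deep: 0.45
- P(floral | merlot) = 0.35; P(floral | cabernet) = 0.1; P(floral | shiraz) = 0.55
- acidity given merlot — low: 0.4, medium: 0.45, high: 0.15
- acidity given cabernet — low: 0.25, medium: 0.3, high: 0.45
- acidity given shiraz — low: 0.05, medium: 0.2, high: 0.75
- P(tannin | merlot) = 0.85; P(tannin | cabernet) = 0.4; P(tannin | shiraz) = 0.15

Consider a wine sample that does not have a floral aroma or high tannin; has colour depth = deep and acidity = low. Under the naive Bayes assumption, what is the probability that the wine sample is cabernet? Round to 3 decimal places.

0.472

merlot: 0.25 × 0.2 × (1−0.35) × 0.4 × (1−0.85) = 0.00195
cabernet: 0.1 × 0.5 × (1−0.1) × 0.25 × (1−0.4) = 0.00675
shiraz: 0.65 × 0.45 × (1−0.55) × 0.05 × (1−0.15) = 0.0055940625
P(cabernet | x) = 0.00675 / 0.0142940625 ≈ 0.472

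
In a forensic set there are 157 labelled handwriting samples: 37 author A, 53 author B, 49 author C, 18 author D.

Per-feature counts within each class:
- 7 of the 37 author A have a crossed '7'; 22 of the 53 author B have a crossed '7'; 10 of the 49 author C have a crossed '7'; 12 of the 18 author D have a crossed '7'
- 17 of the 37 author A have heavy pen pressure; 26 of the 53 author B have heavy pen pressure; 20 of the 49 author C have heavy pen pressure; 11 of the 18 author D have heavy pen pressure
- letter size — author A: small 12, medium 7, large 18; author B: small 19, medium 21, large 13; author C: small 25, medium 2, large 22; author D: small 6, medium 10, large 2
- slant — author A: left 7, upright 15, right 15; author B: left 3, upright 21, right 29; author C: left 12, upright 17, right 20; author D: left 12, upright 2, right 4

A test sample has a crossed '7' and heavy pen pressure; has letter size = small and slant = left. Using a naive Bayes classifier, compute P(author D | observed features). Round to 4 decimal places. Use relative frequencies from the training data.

author A: (37/157) × (7/37) × (17/37) × (12/37) × (7/37) ≈ 0.00125696
author B: (53/157) × (22/53) × (26/53) × (19/53) × (3/53) ≈ 0.0013949
author C: (49/157) × (10/49) × (20/49) × (25/49) × (12/49) ≈ 0.00324835
author D: (18/157) × (12/18) × (11/18) × (6/18) × (12/18) ≈ 0.0103798
P(author D | x) = 0.0103798 / 0.01628001 ≈ 0.6376

0.6376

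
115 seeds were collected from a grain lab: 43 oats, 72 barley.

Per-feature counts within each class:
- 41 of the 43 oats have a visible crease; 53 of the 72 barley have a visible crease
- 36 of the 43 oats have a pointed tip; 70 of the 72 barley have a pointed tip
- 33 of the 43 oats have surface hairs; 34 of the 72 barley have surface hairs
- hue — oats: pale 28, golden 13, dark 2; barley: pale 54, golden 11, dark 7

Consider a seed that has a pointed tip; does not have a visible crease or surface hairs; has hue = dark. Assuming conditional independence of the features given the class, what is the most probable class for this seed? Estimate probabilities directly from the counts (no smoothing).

oats: (43/115) × (2/43) × (36/43) × (10/43) × (2/43) ≈ 0.000157492
barley: (72/115) × (19/72) × (70/72) × (38/72) × (7/72) ≈ 0.0082421
Highest score → barley.

barley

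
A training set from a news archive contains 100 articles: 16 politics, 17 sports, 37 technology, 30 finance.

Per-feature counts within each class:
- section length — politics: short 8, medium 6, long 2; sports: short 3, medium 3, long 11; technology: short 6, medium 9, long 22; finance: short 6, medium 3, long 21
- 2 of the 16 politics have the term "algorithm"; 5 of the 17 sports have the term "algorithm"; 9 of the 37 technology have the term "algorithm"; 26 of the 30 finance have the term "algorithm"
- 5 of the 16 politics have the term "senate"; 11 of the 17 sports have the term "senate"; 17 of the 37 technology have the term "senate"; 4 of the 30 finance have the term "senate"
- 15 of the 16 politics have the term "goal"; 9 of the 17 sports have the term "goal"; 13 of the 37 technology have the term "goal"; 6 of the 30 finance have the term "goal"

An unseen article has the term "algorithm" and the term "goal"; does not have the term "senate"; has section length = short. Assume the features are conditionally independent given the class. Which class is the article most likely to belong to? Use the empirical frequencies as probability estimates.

finance

politics: (16/100) × (8/16) × (2/16) × (11/16) × (15/16) = 0.0064453125
sports: (17/100) × (3/17) × (5/17) × (6/17) × (9/17) ≈ 0.00164869
technology: (37/100) × (6/37) × (9/37) × (20/37) × (13/37) ≈ 0.0027718
finance: (30/100) × (6/30) × (26/30) × (26/30) × (6/30) ≈ 0.00901333
Highest score → finance.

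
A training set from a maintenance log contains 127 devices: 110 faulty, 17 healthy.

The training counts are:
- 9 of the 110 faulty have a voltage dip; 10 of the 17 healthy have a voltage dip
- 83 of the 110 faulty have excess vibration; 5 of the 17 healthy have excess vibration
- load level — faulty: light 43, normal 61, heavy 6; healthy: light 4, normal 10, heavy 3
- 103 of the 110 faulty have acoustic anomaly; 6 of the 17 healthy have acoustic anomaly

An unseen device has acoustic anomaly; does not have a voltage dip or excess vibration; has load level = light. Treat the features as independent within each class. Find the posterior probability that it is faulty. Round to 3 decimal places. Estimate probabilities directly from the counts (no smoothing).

0.957

faulty: (110/127) × (101/110) × (27/110) × (43/110) × (103/110) ≈ 0.0714511
healthy: (17/127) × (7/17) × (12/17) × (4/17) × (6/17) ≈ 0.00323102
P(faulty | x) = 0.0714511 / 0.07468212 ≈ 0.957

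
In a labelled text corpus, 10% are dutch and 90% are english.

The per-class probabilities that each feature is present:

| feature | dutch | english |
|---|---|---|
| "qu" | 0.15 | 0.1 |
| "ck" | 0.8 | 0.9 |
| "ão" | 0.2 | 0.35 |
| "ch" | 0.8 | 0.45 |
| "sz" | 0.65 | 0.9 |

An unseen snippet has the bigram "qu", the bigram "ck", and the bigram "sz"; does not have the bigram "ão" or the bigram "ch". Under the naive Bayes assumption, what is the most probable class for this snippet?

dutch: 0.1 × 0.15 × 0.8 × (1−0.2) × (1−0.8) × 0.65 = 0.001248
english: 0.9 × 0.1 × 0.9 × (1−0.35) × (1−0.45) × 0.9 = 0.02606175
Highest score → english.

english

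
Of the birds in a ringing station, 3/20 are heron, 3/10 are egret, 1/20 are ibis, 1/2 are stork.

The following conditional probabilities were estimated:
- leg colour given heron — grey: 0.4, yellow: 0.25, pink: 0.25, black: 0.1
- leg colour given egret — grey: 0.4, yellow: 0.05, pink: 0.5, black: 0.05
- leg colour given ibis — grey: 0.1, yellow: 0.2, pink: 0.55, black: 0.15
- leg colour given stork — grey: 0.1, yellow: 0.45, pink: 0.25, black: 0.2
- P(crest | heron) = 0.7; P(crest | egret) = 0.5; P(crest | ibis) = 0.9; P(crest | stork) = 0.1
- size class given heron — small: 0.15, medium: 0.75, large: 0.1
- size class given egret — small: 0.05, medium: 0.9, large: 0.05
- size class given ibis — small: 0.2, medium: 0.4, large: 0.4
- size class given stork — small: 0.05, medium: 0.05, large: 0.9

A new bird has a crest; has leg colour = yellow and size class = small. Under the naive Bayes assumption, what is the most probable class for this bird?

heron: 0.15 × 0.25 × 0.7 × 0.15 = 0.0039375
egret: 0.3 × 0.05 × 0.5 × 0.05 = 0.000375
ibis: 0.05 × 0.2 × 0.9 × 0.2 = 0.0018
stork: 0.5 × 0.45 × 0.1 × 0.05 = 0.001125
Highest score → heron.

heron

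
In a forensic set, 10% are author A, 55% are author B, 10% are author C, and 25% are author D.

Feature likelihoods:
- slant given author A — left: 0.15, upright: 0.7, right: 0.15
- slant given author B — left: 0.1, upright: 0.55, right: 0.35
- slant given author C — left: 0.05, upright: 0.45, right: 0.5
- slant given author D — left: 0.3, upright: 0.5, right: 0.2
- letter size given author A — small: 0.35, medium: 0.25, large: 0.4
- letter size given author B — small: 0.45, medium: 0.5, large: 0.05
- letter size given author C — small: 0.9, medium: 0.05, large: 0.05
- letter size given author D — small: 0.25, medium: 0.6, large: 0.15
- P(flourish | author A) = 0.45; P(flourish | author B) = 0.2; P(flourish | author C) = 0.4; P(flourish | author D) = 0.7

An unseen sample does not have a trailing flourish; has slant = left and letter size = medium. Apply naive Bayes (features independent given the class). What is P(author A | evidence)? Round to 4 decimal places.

author A: 0.1 × 0.15 × 0.25 × (1−0.45) = 0.0020625
author B: 0.55 × 0.1 × 0.5 × (1−0.2) = 0.022
author C: 0.1 × 0.05 × 0.05 × (1−0.4) = 0.00015
author D: 0.25 × 0.3 × 0.6 × (1−0.7) = 0.0135
P(author A | x) = 0.0020625 / 0.0377125 ≈ 0.0547

0.0547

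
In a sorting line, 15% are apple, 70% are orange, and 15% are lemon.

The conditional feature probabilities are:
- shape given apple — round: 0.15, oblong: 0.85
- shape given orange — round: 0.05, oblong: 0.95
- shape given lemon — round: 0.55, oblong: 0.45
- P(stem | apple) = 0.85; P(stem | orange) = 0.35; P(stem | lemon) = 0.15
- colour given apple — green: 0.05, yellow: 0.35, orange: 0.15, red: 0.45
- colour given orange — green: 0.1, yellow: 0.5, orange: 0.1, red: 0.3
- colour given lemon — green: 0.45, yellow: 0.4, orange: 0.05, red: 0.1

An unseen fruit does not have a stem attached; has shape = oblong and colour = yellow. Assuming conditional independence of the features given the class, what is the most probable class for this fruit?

orange

apple: 0.15 × 0.85 × (1−0.85) × 0.35 = 0.00669375
orange: 0.7 × 0.95 × (1−0.35) × 0.5 = 0.216125
lemon: 0.15 × 0.45 × (1−0.15) × 0.4 = 0.02295
Highest score → orange.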